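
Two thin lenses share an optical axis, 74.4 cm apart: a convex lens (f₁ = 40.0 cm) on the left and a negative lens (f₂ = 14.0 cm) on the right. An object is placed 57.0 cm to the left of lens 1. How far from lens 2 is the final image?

18.3 cm

Lens 1: 1/d_i1 = 1/f₁ − 1/d_o1 = 1/(40.0) − 1/(57.0) = 0.007456, so d_i1 = 134.1 cm.
The intermediate image is 134.1 cm to the right of lens 1, which lies 59.70 cm to the right of lens 2 — a virtual object — so d_o2 = −59.70 cm.
Lens 2 is diverging, so f₂ = −14.0 cm.
Lens 2: 1/d_i2 = 1/f₂ − 1/d_o2 = 1/(-14.0) − 1/(-59.70) = -0.05468, so d_i2 = -18.3 cm.
The final image is virtual, 18.3 cm to the left of lens 2 (overall magnification ≈ 0.72).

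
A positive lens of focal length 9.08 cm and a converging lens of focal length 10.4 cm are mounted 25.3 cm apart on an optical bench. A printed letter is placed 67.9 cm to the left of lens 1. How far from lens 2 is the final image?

34.9 cm

Lens 1: 1/d_i1 = 1/f₁ − 1/d_o1 = 1/(9.08) − 1/(67.9) = 0.09540, so d_i1 = 10.48 cm.
The intermediate image is 10.48 cm to the right of lens 1, which is 25.3 − (10.48) = 14.82 cm to the left of lens 2, so d_o2 = +14.82 cm.
Lens 2: 1/d_i2 = 1/f₂ − 1/d_o2 = 1/(10.4) − 1/(14.82) = 0.02868, so d_i2 = 34.9 cm.
The final image is real, 34.9 cm to the right of lens 2 (overall magnification ≈ 0.36).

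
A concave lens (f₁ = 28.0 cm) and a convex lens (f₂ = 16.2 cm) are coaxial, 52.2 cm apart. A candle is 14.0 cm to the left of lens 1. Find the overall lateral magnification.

f₁ = −28.0 cm (diverging).
Lens 1: 1/d_i1 = 1/(-28.0) − 1/(14.0) = -0.1071, so d_i1 = -9.333 cm; m₁ = −d_i1/d_o1 = +0.6666.
d_o2 = 52.2 − (-9.333) = 61.53 cm.
Lens 2: 1/d_i2 = 1/(16.2) − 1/(61.53) = 0.04548, so d_i2 = 21.99 cm; m₂ = −d_i2/d_o2 = -0.3574.
m = m₁·m₂ = (+0.6666)(-0.3574) = -0.238.

m = -0.238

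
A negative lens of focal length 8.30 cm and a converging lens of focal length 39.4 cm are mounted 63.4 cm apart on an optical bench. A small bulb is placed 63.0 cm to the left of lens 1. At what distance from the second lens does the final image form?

Lens 1 is diverging, so f₁ = −8.30 cm.
Lens 1: 1/d_i1 = 1/f₁ − 1/d_o1 = 1/(-8.30) − 1/(63.0) = -0.1364, so d_i1 = -7.334 cm.
The intermediate image is 7.334 cm to the left of lens 1 (virtual), which is 63.4 − (-7.334) = 70.73 cm to the left of lens 2, so d_o2 = +70.73 cm.
Lens 2: 1/d_i2 = 1/f₂ − 1/d_o2 = 1/(39.4) − 1/(70.73) = 0.01124, so d_i2 = 88.9 cm.
The final image is real, 88.9 cm to the right of lens 2 (overall magnification ≈ -0.15).

88.9 cm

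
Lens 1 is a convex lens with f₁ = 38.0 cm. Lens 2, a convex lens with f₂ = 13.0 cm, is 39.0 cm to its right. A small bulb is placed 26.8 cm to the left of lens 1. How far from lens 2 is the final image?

14.4 cm

Lens 1: 1/d_i1 = 1/f₁ − 1/d_o1 = 1/(38.0) − 1/(26.8) = -0.01100, so d_i1 = -90.93 cm.
The intermediate image is 90.93 cm to the left of lens 1 (virtual), which is 39.0 − (-90.93) = 129.9 cm to the left of lens 2, so d_o2 = +129.9 cm.
Lens 2: 1/d_i2 = 1/f₂ − 1/d_o2 = 1/(13.0) − 1/(129.9) = 0.06922, so d_i2 = 14.4 cm.
The final image is real, 14.4 cm to the right of lens 2 (overall magnification ≈ -0.38).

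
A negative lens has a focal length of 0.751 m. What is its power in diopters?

For a negative lens, f = −0.751 m.
P = 1/f = 1/(-0.751 m) = -1.33 D.

P = -1.33 D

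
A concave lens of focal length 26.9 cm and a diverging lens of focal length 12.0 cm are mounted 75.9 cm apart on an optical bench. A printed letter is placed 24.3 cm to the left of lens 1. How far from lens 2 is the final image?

10.6 cm

Lens 1 is diverging, so f₁ = −26.9 cm.
Lens 1: 1/d_i1 = 1/f₁ − 1/d_o1 = 1/(-26.9) − 1/(24.3) = -0.07833, so d_i1 = -12.77 cm.
The intermediate image is 12.77 cm to the left of lens 1 (virtual), which is 75.9 − (-12.77) = 88.67 cm to the left of lens 2, so d_o2 = +88.67 cm.
Lens 2 is diverging, so f₂ = −12.0 cm.
Lens 2: 1/d_i2 = 1/f₂ − 1/d_o2 = 1/(-12.0) − 1/(88.67) = -0.09461, so d_i2 = -10.6 cm.
The final image is virtual, 10.6 cm to the left of lens 2 (overall magnification ≈ 0.063).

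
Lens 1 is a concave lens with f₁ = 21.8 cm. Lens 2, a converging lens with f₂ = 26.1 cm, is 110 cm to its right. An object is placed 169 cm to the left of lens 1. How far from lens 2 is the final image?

Lens 1 is diverging, so f₁ = −21.8 cm.
Lens 1: 1/d_i1 = 1/f₁ − 1/d_o1 = 1/(-21.8) − 1/(169) = -0.05179, so d_i1 = -19.31 cm.
The intermediate image is 19.31 cm to the left of lens 1 (virtual), which is 110 − (-19.31) = 129.3 cm to the left of lens 2, so d_o2 = +129.3 cm.
Lens 2: 1/d_i2 = 1/f₂ − 1/d_o2 = 1/(26.1) − 1/(129.3) = 0.03058, so d_i2 = 32.7 cm.
The final image is real, 32.7 cm to the right of lens 2 (overall magnification ≈ -0.029).

32.7 cm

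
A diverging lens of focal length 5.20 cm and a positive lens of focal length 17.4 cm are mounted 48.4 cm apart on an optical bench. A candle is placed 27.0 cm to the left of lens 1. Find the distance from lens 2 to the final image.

Lens 1 is diverging, so f₁ = −5.20 cm.
Lens 1: 1/d_i1 = 1/f₁ − 1/d_o1 = 1/(-5.20) − 1/(27.0) = -0.2293, so d_i1 = -4.360 cm.
The intermediate image is 4.360 cm to the left of lens 1 (virtual), which is 48.4 − (-4.360) = 52.76 cm to the left of lens 2, so d_o2 = +52.76 cm.
Lens 2: 1/d_i2 = 1/f₂ − 1/d_o2 = 1/(17.4) − 1/(52.76) = 0.03852, so d_i2 = 26.0 cm.
The final image is real, 26.0 cm to the right of lens 2 (overall magnification ≈ -0.079).

26.0 cm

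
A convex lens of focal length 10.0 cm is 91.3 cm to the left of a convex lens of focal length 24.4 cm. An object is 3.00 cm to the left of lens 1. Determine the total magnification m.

m = -0.490

Lens 1: 1/d_i1 = 1/(10.0) − 1/(3.00) = -0.2333, so d_i1 = -4.286 cm; m₁ = −d_i1/d_o1 = +1.429.
d_o2 = 91.3 − (-4.286) = 95.59 cm.
Lens 2: 1/d_i2 = 1/(24.4) − 1/(95.59) = 0.03052, so d_i2 = 32.76 cm; m₂ = −d_i2/d_o2 = -0.3427.
m = m₁·m₂ = (+1.429)(-0.3427) = -0.490.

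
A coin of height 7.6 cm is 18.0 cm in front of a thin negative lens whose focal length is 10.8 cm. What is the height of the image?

For a negative lens, f = -10.8 cm.
1/d_i = 1/f − 1/d_o = 1/(-10.80) − 1/(18.0) = -0.1481, so d_i = -6.750 cm.
m = −d_i/d_o = +0.3750.
|h_i| = |m|·h_o = 0.3750 × 7.6 = 2.85 cm. The image is virtual, upright and reduced, on the same side as the object.

2.85 cm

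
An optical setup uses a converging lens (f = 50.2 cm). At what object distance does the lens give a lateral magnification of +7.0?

43.0 cm

m = −d_i/d_o ⇒ d_i = −m·d_o.
1/f = 1/d_o + 1/d_i = 1/d_o − 1/(m·d_o) = (1 − 1/m)/d_o, so d_o = f(1 − 1/m) = (50.20)(1 − 1/(+7.0)) = 43.0 cm.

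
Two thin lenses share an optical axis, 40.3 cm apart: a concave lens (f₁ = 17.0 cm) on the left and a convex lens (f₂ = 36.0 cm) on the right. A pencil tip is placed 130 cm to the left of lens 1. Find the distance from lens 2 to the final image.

Lens 1 is diverging, so f₁ = −17.0 cm.
Lens 1: 1/d_i1 = 1/f₁ − 1/d_o1 = 1/(-17.0) − 1/(130) = -0.06652, so d_i1 = -15.03 cm.
The intermediate image is 15.03 cm to the left of lens 1 (virtual), which is 40.3 − (-15.03) = 55.33 cm to the left of lens 2, so d_o2 = +55.33 cm.
Lens 2: 1/d_i2 = 1/f₂ − 1/d_o2 = 1/(36.0) − 1/(55.33) = 0.009704, so d_i2 = 103 cm.
The final image is real, 103 cm to the right of lens 2 (overall magnification ≈ -0.22).

103 cm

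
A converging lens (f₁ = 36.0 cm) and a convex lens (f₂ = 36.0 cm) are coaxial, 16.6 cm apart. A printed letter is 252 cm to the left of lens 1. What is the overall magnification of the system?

m = -0.0977

Lens 1: 1/d_i1 = 1/(36.0) − 1/(252) = 0.02381, so d_i1 = 42.00 cm; m₁ = −d_i1/d_o1 = -0.1667.
d_o2 = 16.6 − (42.00) = -25.40 cm (virtual object).
Lens 2: 1/d_i2 = 1/(36.0) − 1/(-25.40) = 0.06715, so d_i2 = 14.89 cm; m₂ = −d_i2/d_o2 = +0.5863.
m = m₁·m₂ = (-0.1667)(+0.5863) = -0.0977.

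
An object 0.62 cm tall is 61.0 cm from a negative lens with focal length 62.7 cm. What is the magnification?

m = +0.507

For a negative lens, f = -62.7 cm.
1/d_i = 1/f − 1/d_o = 1/(-62.70) − 1/(61.0) = -0.03234, so d_i = -30.92 cm.
m = −d_i/d_o = −(-30.92)/(61.0) = +0.507.
The image is virtual, upright and reduced, on the same side as the object.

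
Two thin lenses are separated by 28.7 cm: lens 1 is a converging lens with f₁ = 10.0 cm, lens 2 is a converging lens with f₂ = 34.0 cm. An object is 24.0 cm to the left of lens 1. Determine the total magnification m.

m = -1.08

Lens 1: 1/d_i1 = 1/(10.0) − 1/(24.0) = 0.05833, so d_i1 = 17.14 cm; m₁ = −d_i1/d_o1 = -0.7142.
d_o2 = 28.7 − (17.14) = 11.56 cm.
Lens 2: 1/d_i2 = 1/(34.0) − 1/(11.56) = -0.05709, so d_i2 = -17.52 cm; m₂ = −d_i2/d_o2 = +1.515.
m = m₁·m₂ = (-0.7142)(+1.515) = -1.08.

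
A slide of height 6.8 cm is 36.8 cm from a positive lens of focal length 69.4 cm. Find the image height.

14.5 cm

1/d_i = 1/f − 1/d_o = 1/(69.40) − 1/(36.8) = -0.01276, so d_i = -78.34 cm.
m = −d_i/d_o = +2.129.
|h_i| = |m|·h_o = 2.129 × 6.8 = 14.5 cm. The image is virtual, upright and enlarged, on the same side as the object.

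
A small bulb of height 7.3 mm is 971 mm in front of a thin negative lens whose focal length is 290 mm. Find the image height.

1.68 mm

For a negative lens, f = -290 mm.
1/d_i = 1/f − 1/d_o = 1/(-290.0) − 1/(971) = -0.004478, so d_i = -223.3 mm.
m = −d_i/d_o = +0.2300.
|h_i| = |m|·h_o = 0.2300 × 7.3 = 1.68 mm. The image is virtual, upright and reduced, on the same side as the object.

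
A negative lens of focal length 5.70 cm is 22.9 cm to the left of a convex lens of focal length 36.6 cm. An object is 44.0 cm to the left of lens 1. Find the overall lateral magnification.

m = +0.485

f₁ = −5.70 cm (diverging).
Lens 1: 1/d_i1 = 1/(-5.70) − 1/(44.0) = -0.1982, so d_i1 = -5.046 cm; m₁ = −d_i1/d_o1 = +0.1147.
d_o2 = 22.9 − (-5.046) = 27.95 cm.
Lens 2: 1/d_i2 = 1/(36.6) − 1/(27.95) = -0.008456, so d_i2 = -118.3 cm; m₂ = −d_i2/d_o2 = +4.231.
m = m₁·m₂ = (+0.1147)(+4.231) = +0.485.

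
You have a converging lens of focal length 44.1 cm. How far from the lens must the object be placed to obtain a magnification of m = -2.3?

63.3 cm

m = −d_i/d_o ⇒ d_i = −m·d_o.
1/f = 1/d_o + 1/d_i = 1/d_o − 1/(m·d_o) = (1 − 1/m)/d_o, so d_o = f(1 − 1/m) = (44.10)(1 − 1/(-2.3)) = 63.3 cm.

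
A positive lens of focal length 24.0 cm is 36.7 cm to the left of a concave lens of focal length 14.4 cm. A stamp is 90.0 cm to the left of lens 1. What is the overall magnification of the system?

m = -0.285

Lens 1: 1/d_i1 = 1/(24.0) − 1/(90.0) = 0.03056, so d_i1 = 32.73 cm; m₁ = −d_i1/d_o1 = -0.3637.
d_o2 = 36.7 − (32.73) = 3.970 cm.
f₂ = −14.4 cm (diverging).
Lens 2: 1/d_i2 = 1/(-14.4) − 1/(3.970) = -0.3213, so d_i2 = -3.112 cm; m₂ = −d_i2/d_o2 = +0.7839.
m = m₁·m₂ = (-0.3637)(+0.7839) = -0.285.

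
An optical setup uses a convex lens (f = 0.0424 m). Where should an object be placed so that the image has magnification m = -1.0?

0.0848 m

m = −d_i/d_o ⇒ d_i = −m·d_o.
1/f = 1/d_o + 1/d_i = 1/d_o − 1/(m·d_o) = (1 − 1/m)/d_o, so d_o = f(1 − 1/m) = (0.04240)(1 − 1/(-1.0)) = 0.0848 m.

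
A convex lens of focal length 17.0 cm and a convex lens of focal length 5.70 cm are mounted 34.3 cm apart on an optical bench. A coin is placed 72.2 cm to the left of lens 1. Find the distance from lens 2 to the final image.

Lens 1: 1/d_i1 = 1/f₁ − 1/d_o1 = 1/(17.0) − 1/(72.2) = 0.04497, so d_i1 = 22.24 cm.
The intermediate image is 22.24 cm to the right of lens 1, which is 34.3 − (22.24) = 12.06 cm to the left of lens 2, so d_o2 = +12.06 cm.
Lens 2: 1/d_i2 = 1/f₂ − 1/d_o2 = 1/(5.70) − 1/(12.06) = 0.09252, so d_i2 = 10.8 cm.
The final image is real, 10.8 cm to the right of lens 2 (overall magnification ≈ 0.28).

10.8 cm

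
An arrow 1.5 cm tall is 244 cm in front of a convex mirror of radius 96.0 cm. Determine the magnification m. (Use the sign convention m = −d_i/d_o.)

f = R/2 = 96.0/2 = 48.00 cm; for a convex mirror, f = -48.00 cm.
1/d_i = 1/f − 1/d_o = 1/(-48.00) − 1/(244) = -0.02493, so d_i = -40.11 cm.
m = −d_i/d_o = −(-40.11)/(244) = +0.164.
The image is virtual, upright and reduced, behind the mirror.

m = +0.164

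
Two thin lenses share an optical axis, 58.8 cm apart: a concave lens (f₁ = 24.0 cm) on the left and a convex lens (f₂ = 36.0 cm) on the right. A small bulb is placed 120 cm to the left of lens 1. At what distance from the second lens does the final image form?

66.3 cm

Lens 1 is diverging, so f₁ = −24.0 cm.
Lens 1: 1/d_i1 = 1/f₁ − 1/d_o1 = 1/(-24.0) − 1/(120) = -0.05000, so d_i1 = -20.00 cm.
The intermediate image is 20.00 cm to the left of lens 1 (virtual), which is 58.8 − (-20.00) = 78.80 cm to the left of lens 2, so d_o2 = +78.80 cm.
Lens 2: 1/d_i2 = 1/f₂ − 1/d_o2 = 1/(36.0) − 1/(78.80) = 0.01509, so d_i2 = 66.3 cm.
The final image is real, 66.3 cm to the right of lens 2 (overall magnification ≈ -0.14).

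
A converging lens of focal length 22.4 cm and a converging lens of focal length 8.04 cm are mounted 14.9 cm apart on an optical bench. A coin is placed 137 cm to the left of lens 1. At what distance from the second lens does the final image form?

Lens 1: 1/d_i1 = 1/f₁ − 1/d_o1 = 1/(22.4) − 1/(137) = 0.03734, so d_i1 = 26.78 cm.
The intermediate image is 26.78 cm to the right of lens 1, which lies 11.88 cm to the right of lens 2 — a virtual object — so d_o2 = −11.88 cm.
Lens 2: 1/d_i2 = 1/f₂ − 1/d_o2 = 1/(8.04) − 1/(-11.88) = 0.2086, so d_i2 = 4.79 cm.
The final image is real, 4.79 cm to the right of lens 2 (overall magnification ≈ -0.079).

4.79 cm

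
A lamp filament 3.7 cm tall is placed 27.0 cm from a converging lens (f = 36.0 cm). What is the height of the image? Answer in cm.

1/d_i = 1/f − 1/d_o = 1/(36.00) − 1/(27.0) = -0.009259, so d_i = -108.0 cm.
m = −d_i/d_o = +4.000.
|h_i| = |m|·h_o = 4.000 × 3.7 = 14.8 cm. The image is virtual, upright and enlarged, on the same side as the object.

14.8 cm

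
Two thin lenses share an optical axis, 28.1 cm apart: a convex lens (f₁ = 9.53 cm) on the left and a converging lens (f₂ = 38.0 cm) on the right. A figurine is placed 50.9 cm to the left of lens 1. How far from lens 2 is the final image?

28.8 cm

Lens 1: 1/d_i1 = 1/f₁ − 1/d_o1 = 1/(9.53) − 1/(50.9) = 0.08529, so d_i1 = 11.73 cm.
The intermediate image is 11.73 cm to the right of lens 1, which is 28.1 − (11.73) = 16.37 cm to the left of lens 2, so d_o2 = +16.37 cm.
Lens 2: 1/d_i2 = 1/f₂ − 1/d_o2 = 1/(38.0) − 1/(16.37) = -0.03477, so d_i2 = -28.8 cm.
The final image is virtual, 28.8 cm to the left of lens 2 (overall magnification ≈ -0.40).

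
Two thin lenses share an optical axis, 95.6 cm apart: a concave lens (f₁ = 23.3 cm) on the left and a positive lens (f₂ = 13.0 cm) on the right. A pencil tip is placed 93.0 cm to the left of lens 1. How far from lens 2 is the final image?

Lens 1 is diverging, so f₁ = −23.3 cm.
Lens 1: 1/d_i1 = 1/f₁ − 1/d_o1 = 1/(-23.3) − 1/(93.0) = -0.05367, so d_i1 = -18.63 cm.
The intermediate image is 18.63 cm to the left of lens 1 (virtual), which is 95.6 − (-18.63) = 114.2 cm to the left of lens 2, so d_o2 = +114.2 cm.
Lens 2: 1/d_i2 = 1/f₂ − 1/d_o2 = 1/(13.0) − 1/(114.2) = 0.06817, so d_i2 = 14.7 cm.
The final image is real, 14.7 cm to the right of lens 2 (overall magnification ≈ -0.026).

14.7 cm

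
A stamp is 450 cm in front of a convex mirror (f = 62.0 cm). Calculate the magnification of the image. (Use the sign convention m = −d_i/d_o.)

For a convex mirror, f = -62.0 cm.
1/d_i = 1/f − 1/d_o = 1/(-62.00) − 1/(450) = -0.01835, so d_i = -54.49 cm.
m = −d_i/d_o = −(-54.49)/(450) = +0.121.
The image is virtual, upright and reduced, behind the mirror.

m = +0.121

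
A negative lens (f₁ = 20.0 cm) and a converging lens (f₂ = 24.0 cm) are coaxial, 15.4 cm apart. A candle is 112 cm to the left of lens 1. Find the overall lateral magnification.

f₁ = −20.0 cm (diverging).
Lens 1: 1/d_i1 = 1/(-20.0) − 1/(112) = -0.05893, so d_i1 = -16.97 cm; m₁ = −d_i1/d_o1 = +0.1515.
d_o2 = 15.4 − (-16.97) = 32.37 cm.
Lens 2: 1/d_i2 = 1/(24.0) − 1/(32.37) = 0.01077, so d_i2 = 92.82 cm; m₂ = −d_i2/d_o2 = -2.867.
m = m₁·m₂ = (+0.1515)(-2.867) = -0.434.

m = -0.434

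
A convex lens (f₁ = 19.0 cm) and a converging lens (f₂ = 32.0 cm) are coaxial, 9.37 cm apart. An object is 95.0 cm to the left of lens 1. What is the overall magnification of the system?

m = -0.172

Lens 1: 1/d_i1 = 1/(19.0) − 1/(95.0) = 0.04211, so d_i1 = 23.75 cm; m₁ = −d_i1/d_o1 = -0.2500.
d_o2 = 9.37 − (23.75) = -14.38 cm (virtual object).
Lens 2: 1/d_i2 = 1/(32.0) − 1/(-14.38) = 0.1008, so d_i2 = 9.922 cm; m₂ = −d_i2/d_o2 = +0.6900.
m = m₁·m₂ = (-0.2500)(+0.6900) = -0.172.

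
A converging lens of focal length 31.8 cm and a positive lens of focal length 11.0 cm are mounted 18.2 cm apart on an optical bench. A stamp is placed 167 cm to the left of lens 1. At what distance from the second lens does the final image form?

7.23 cm

Lens 1: 1/d_i1 = 1/f₁ − 1/d_o1 = 1/(31.8) − 1/(167) = 0.02546, so d_i1 = 39.28 cm.
The intermediate image is 39.28 cm to the right of lens 1, which lies 21.08 cm to the right of lens 2 — a virtual object — so d_o2 = −21.08 cm.
Lens 2: 1/d_i2 = 1/f₂ − 1/d_o2 = 1/(11.0) − 1/(-21.08) = 0.1383, so d_i2 = 7.23 cm.
The final image is real, 7.23 cm to the right of lens 2 (overall magnification ≈ -0.081).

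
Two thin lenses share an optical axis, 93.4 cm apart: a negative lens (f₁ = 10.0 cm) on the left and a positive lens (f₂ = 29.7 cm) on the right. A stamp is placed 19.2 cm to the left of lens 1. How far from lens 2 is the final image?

42.3 cm

Lens 1 is diverging, so f₁ = −10.0 cm.
Lens 1: 1/d_i1 = 1/f₁ − 1/d_o1 = 1/(-10.0) − 1/(19.2) = -0.1521, so d_i1 = -6.575 cm.
The intermediate image is 6.575 cm to the left of lens 1 (virtual), which is 93.4 − (-6.575) = 99.98 cm to the left of lens 2, so d_o2 = +99.98 cm.
Lens 2: 1/d_i2 = 1/f₂ − 1/d_o2 = 1/(29.7) − 1/(99.98) = 0.02367, so d_i2 = 42.3 cm.
The final image is real, 42.3 cm to the right of lens 2 (overall magnification ≈ -0.14).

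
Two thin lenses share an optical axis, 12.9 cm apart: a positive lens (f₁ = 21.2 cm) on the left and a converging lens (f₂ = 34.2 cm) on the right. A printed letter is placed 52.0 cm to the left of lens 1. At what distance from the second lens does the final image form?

13.7 cm

Lens 1: 1/d_i1 = 1/f₁ − 1/d_o1 = 1/(21.2) − 1/(52.0) = 0.02794, so d_i1 = 35.79 cm.
The intermediate image is 35.79 cm to the right of lens 1, which lies 22.89 cm to the right of lens 2 — a virtual object — so d_o2 = −22.89 cm.
Lens 2: 1/d_i2 = 1/f₂ − 1/d_o2 = 1/(34.2) − 1/(-22.89) = 0.07293, so d_i2 = 13.7 cm.
The final image is real, 13.7 cm to the right of lens 2 (overall magnification ≈ -0.41).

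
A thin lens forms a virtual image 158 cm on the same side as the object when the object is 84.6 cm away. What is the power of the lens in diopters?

P = +0.549 D

Virtual image ⇒ d_i = −158 cm.
1/f = 1/d_o + 1/d_i = 1/(84.6) + 1/(-158) = 0.005491 cm⁻¹.
f = 182.1 cm = 1.821 m, so P = 1/f = +0.549 D.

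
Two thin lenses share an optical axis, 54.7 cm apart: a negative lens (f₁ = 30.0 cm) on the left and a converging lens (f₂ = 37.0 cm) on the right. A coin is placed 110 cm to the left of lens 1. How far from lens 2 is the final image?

70.2 cm

Lens 1 is diverging, so f₁ = −30.0 cm.
Lens 1: 1/d_i1 = 1/f₁ − 1/d_o1 = 1/(-30.0) − 1/(110) = -0.04242, so d_i1 = -23.57 cm.
The intermediate image is 23.57 cm to the left of lens 1 (virtual), which is 54.7 − (-23.57) = 78.27 cm to the left of lens 2, so d_o2 = +78.27 cm.
Lens 2: 1/d_i2 = 1/f₂ − 1/d_o2 = 1/(37.0) − 1/(78.27) = 0.01425, so d_i2 = 70.2 cm.
The final image is real, 70.2 cm to the right of lens 2 (overall magnification ≈ -0.19).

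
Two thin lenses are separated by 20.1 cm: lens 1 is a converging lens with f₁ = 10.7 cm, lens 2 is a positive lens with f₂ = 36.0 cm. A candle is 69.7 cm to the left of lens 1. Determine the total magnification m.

Lens 1: 1/d_i1 = 1/(10.7) − 1/(69.7) = 0.07911, so d_i1 = 12.64 cm; m₁ = −d_i1/d_o1 = -0.1813.
d_o2 = 20.1 − (12.64) = 7.460 cm.
Lens 2: 1/d_i2 = 1/(36.0) − 1/(7.460) = -0.1063, so d_i2 = -9.410 cm; m₂ = −d_i2/d_o2 = +1.261.
m = m₁·m₂ = (-0.1813)(+1.261) = -0.229.

m = -0.229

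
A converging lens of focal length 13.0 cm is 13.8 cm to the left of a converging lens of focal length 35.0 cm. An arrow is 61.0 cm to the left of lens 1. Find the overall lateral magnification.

m = -0.251

Lens 1: 1/d_i1 = 1/(13.0) − 1/(61.0) = 0.06053, so d_i1 = 16.52 cm; m₁ = −d_i1/d_o1 = -0.2708.
d_o2 = 13.8 − (16.52) = -2.720 cm (virtual object).
Lens 2: 1/d_i2 = 1/(35.0) − 1/(-2.720) = 0.3962, so d_i2 = 2.524 cm; m₂ = −d_i2/d_o2 = +0.9279.
m = m₁·m₂ = (-0.2708)(+0.9279) = -0.251.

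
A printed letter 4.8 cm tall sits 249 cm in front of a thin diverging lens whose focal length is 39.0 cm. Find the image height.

0.650 cm

For a diverging lens, f = -39.0 cm.
1/d_i = 1/f − 1/d_o = 1/(-39.00) − 1/(249) = -0.02966, so d_i = -33.72 cm.
m = −d_i/d_o = +0.1354.
|h_i| = |m|·h_o = 0.1354 × 4.8 = 0.650 cm. The image is virtual, upright and reduced, on the same side as the object.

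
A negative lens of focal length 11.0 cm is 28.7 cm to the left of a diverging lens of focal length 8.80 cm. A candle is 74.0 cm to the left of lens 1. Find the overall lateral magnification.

f₁ = −11.0 cm (diverging).
Lens 1: 1/d_i1 = 1/(-11.0) − 1/(74.0) = -0.1044, so d_i1 = -9.576 cm; m₁ = −d_i1/d_o1 = +0.1294.
d_o2 = 28.7 − (-9.576) = 38.28 cm.
f₂ = −8.80 cm (diverging).
Lens 2: 1/d_i2 = 1/(-8.80) − 1/(38.28) = -0.1398, so d_i2 = -7.155 cm; m₂ = −d_i2/d_o2 = +0.1869.
m = m₁·m₂ = (+0.1294)(+0.1869) = +0.0242.

m = +0.0242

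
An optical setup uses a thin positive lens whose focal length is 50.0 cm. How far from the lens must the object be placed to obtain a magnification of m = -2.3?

71.7 cm

m = −d_i/d_o ⇒ d_i = −m·d_o.
1/f = 1/d_o + 1/d_i = 1/d_o − 1/(m·d_o) = (1 − 1/m)/d_o, so d_o = f(1 − 1/m) = (50.00)(1 − 1/(-2.3)) = 71.7 cm.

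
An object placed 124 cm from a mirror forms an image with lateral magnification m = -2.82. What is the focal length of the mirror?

m = −d_i/d_o ⇒ d_i = −m·d_o = −(-2.82)·(124) = 349.7 cm.
1/f = 1/d_o + 1/d_i = 1/(124) + 1/(349.7) = 0.01092, so f = 91.5 cm.
Since f is positive, the mirror is concave.

f = 91.5 cm (concave)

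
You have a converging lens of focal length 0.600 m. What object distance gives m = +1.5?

0.200 m

m = −d_i/d_o ⇒ d_i = −m·d_o.
1/f = 1/d_o + 1/d_i = 1/d_o − 1/(m·d_o) = (1 − 1/m)/d_o, so d_o = f(1 − 1/m) = (0.6000)(1 − 1/(+1.5)) = 0.200 m.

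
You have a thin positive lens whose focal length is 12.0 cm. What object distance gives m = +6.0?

10.0 cm

m = −d_i/d_o ⇒ d_i = −m·d_o.
1/f = 1/d_o + 1/d_i = 1/d_o − 1/(m·d_o) = (1 − 1/m)/d_o, so d_o = f(1 − 1/m) = (12.00)(1 − 1/(+6.0)) = 10.0 cm.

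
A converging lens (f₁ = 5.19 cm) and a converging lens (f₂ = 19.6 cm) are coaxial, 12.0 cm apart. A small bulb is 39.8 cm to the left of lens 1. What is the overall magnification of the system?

m = -0.217

Lens 1: 1/d_i1 = 1/(5.19) − 1/(39.8) = 0.1676, so d_i1 = 5.968 cm; m₁ = −d_i1/d_o1 = -0.1499.
d_o2 = 12.0 − (5.968) = 6.032 cm.
Lens 2: 1/d_i2 = 1/(19.6) − 1/(6.032) = -0.1148, so d_i2 = -8.714 cm; m₂ = −d_i2/d_o2 = +1.445.
m = m₁·m₂ = (-0.1499)(+1.445) = -0.217.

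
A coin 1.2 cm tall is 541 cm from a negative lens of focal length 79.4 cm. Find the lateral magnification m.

m = +0.128

For a negative lens, f = -79.4 cm.
1/d_i = 1/f − 1/d_o = 1/(-79.40) − 1/(541) = -0.01444, so d_i = -69.24 cm.
m = −d_i/d_o = −(-69.24)/(541) = +0.128.
The image is virtual, upright and reduced, on the same side as the object.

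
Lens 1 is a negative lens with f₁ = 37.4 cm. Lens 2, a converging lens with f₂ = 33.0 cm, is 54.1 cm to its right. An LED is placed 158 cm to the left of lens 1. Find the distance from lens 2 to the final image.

54.2 cm

Lens 1 is diverging, so f₁ = −37.4 cm.
Lens 1: 1/d_i1 = 1/f₁ − 1/d_o1 = 1/(-37.4) − 1/(158) = -0.03307, so d_i1 = -30.24 cm.
The intermediate image is 30.24 cm to the left of lens 1 (virtual), which is 54.1 − (-30.24) = 84.34 cm to the left of lens 2, so d_o2 = +84.34 cm.
Lens 2: 1/d_i2 = 1/f₂ − 1/d_o2 = 1/(33.0) − 1/(84.34) = 0.01845, so d_i2 = 54.2 cm.
The final image is real, 54.2 cm to the right of lens 2 (overall magnification ≈ -0.12).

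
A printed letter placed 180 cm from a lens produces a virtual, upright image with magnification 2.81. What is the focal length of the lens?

f = 279 cm (converging)

m = −d_i/d_o ⇒ d_i = −m·d_o = −(+2.81)·(180) = -505.8 cm.
1/f = 1/d_o + 1/d_i = 1/(180) + 1/(-505.8) = 0.003578, so f = 279 cm.
Since f is positive, the lens is converging.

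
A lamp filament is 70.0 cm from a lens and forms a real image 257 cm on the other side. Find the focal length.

f = 55.0 cm (converging)

Real image ⇒ d_i = +257 cm.
1/f = 1/d_o + 1/d_i = 1/(70.0) + 1/(257) = 0.01818, so f = 55.0 cm.
Since f is positive, the lens is converging.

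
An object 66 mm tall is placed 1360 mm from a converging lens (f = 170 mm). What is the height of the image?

9.43 mm

1/d_i = 1/f − 1/d_o = 1/(170.0) − 1/(1360) = 0.005147, so d_i = 194.3 mm.
m = −d_i/d_o = -0.1429.
|h_i| = |m|·h_o = 0.1429 × 66 = 9.43 mm. The image is real, inverted and reduced, on the far side of the lens.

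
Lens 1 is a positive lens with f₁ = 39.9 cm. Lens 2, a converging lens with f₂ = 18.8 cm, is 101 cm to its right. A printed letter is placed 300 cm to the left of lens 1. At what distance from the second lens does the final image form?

28.6 cm

Lens 1: 1/d_i1 = 1/f₁ − 1/d_o1 = 1/(39.9) − 1/(300) = 0.02173, so d_i1 = 46.02 cm.
The intermediate image is 46.02 cm to the right of lens 1, which is 101 − (46.02) = 54.98 cm to the left of lens 2, so d_o2 = +54.98 cm.
Lens 2: 1/d_i2 = 1/f₂ − 1/d_o2 = 1/(18.8) − 1/(54.98) = 0.03500, so d_i2 = 28.6 cm.
The final image is real, 28.6 cm to the right of lens 2 (overall magnification ≈ 0.080).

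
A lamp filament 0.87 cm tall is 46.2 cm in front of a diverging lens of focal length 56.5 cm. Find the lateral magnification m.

m = +0.550

For a diverging lens, f = -56.5 cm.
1/d_i = 1/f − 1/d_o = 1/(-56.50) − 1/(46.2) = -0.03934, so d_i = -25.42 cm.
m = −d_i/d_o = −(-25.42)/(46.2) = +0.550.
The image is virtual, upright and reduced, on the same side as the object.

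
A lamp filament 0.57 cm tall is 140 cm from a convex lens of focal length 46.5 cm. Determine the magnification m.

m = -0.497

1/d_i = 1/f − 1/d_o = 1/(46.50) − 1/(140) = 0.01436, so d_i = 69.63 cm.
m = −d_i/d_o = −(69.63)/(140) = -0.497.
The image is real, inverted and reduced, on the far side of the lens.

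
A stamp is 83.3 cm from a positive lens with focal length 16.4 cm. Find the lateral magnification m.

1/d_i = 1/f − 1/d_o = 1/(16.40) − 1/(83.3) = 0.04897, so d_i = 20.42 cm.
m = −d_i/d_o = −(20.42)/(83.3) = -0.245.
The image is real, inverted and reduced, on the far side of the lens.

m = -0.245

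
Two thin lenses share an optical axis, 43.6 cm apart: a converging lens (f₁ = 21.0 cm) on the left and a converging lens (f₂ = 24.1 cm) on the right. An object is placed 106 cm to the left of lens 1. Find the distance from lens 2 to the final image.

Lens 1: 1/d_i1 = 1/f₁ − 1/d_o1 = 1/(21.0) − 1/(106) = 0.03819, so d_i1 = 26.19 cm.
The intermediate image is 26.19 cm to the right of lens 1, which is 43.6 − (26.19) = 17.41 cm to the left of lens 2, so d_o2 = +17.41 cm.
Lens 2: 1/d_i2 = 1/f₂ − 1/d_o2 = 1/(24.1) − 1/(17.41) = -0.01594, so d_i2 = -62.7 cm.
The final image is virtual, 62.7 cm to the left of lens 2 (overall magnification ≈ -0.89).

62.7 cm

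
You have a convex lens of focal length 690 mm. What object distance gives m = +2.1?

m = −d_i/d_o ⇒ d_i = −m·d_o.
1/f = 1/d_o + 1/d_i = 1/d_o − 1/(m·d_o) = (1 − 1/m)/d_o, so d_o = f(1 − 1/m) = (690.0)(1 − 1/(+2.1)) = 361 mm.

361 mm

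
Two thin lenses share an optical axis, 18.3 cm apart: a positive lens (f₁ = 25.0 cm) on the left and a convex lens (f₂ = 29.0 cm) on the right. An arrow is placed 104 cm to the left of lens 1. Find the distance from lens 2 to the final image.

Lens 1: 1/d_i1 = 1/f₁ − 1/d_o1 = 1/(25.0) − 1/(104) = 0.03038, so d_i1 = 32.91 cm.
The intermediate image is 32.91 cm to the right of lens 1, which lies 14.61 cm to the right of lens 2 — a virtual object — so d_o2 = −14.61 cm.
Lens 2: 1/d_i2 = 1/f₂ − 1/d_o2 = 1/(29.0) − 1/(-14.61) = 0.1029, so d_i2 = 9.72 cm.
The final image is real, 9.72 cm to the right of lens 2 (overall magnification ≈ -0.21).

9.72 cm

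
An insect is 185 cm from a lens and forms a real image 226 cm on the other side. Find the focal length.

Real image ⇒ d_i = +226 cm.
1/f = 1/d_o + 1/d_i = 1/(185) + 1/(226) = 0.009830, so f = 102 cm.
Since f is positive, the lens is converging.

f = 102 cm (converging)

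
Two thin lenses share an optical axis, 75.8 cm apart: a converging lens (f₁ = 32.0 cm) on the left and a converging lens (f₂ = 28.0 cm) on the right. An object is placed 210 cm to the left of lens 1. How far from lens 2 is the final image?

Lens 1: 1/d_i1 = 1/f₁ − 1/d_o1 = 1/(32.0) − 1/(210) = 0.02649, so d_i1 = 37.75 cm.
The intermediate image is 37.75 cm to the right of lens 1, which is 75.8 − (37.75) = 38.05 cm to the left of lens 2, so d_o2 = +38.05 cm.
Lens 2: 1/d_i2 = 1/f₂ − 1/d_o2 = 1/(28.0) − 1/(38.05) = 0.009433, so d_i2 = 106 cm.
The final image is real, 106 cm to the right of lens 2 (overall magnification ≈ 0.50).

106 cm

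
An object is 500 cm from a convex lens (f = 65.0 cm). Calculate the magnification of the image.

1/d_i = 1/f − 1/d_o = 1/(65.00) − 1/(500) = 0.01338, so d_i = 74.71 cm.
m = −d_i/d_o = −(74.71)/(500) = -0.149.
The image is real, inverted and reduced, on the far side of the lens.

m = -0.149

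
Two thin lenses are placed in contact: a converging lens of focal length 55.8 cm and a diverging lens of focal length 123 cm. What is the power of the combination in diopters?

P = +0.979 D

P₁ = 1/f₁ = 1/(0.558 m) = +1.792 D; P₂ = 1/f₂ = 1/(-1.23 m) = -0.8130 D.
For thin lenses in contact, P = P₁ + P₂ = (+1.792) + (-0.8130) = +0.979 D.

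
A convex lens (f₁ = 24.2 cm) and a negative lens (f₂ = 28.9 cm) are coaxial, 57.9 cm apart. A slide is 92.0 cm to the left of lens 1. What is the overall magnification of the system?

Lens 1: 1/d_i1 = 1/(24.2) − 1/(92.0) = 0.03045, so d_i1 = 32.84 cm; m₁ = −d_i1/d_o1 = -0.3570.
d_o2 = 57.9 − (32.84) = 25.06 cm.
f₂ = −28.9 cm (diverging).
Lens 2: 1/d_i2 = 1/(-28.9) − 1/(25.06) = -0.07451, so d_i2 = -13.42 cm; m₂ = −d_i2/d_o2 = +0.5356.
m = m₁·m₂ = (-0.3570)(+0.5356) = -0.191.

m = -0.191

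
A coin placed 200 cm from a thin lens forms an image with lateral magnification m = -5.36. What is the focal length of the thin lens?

m = −d_i/d_o ⇒ d_i = −m·d_o = −(-5.36)·(200) = 1072 cm.
1/f = 1/d_o + 1/d_i = 1/(200) + 1/(1072) = 0.005933, so f = 169 cm.
Since f is positive, the thin lens is converging.

f = 169 cm (converging)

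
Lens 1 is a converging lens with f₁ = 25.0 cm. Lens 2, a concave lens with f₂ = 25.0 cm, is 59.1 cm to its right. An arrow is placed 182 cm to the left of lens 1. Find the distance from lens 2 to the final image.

Lens 1: 1/d_i1 = 1/f₁ − 1/d_o1 = 1/(25.0) − 1/(182) = 0.03451, so d_i1 = 28.98 cm.
The intermediate image is 28.98 cm to the right of lens 1, which is 59.1 − (28.98) = 30.12 cm to the left of lens 2, so d_o2 = +30.12 cm.
Lens 2 is diverging, so f₂ = −25.0 cm.
Lens 2: 1/d_i2 = 1/f₂ − 1/d_o2 = 1/(-25.0) − 1/(30.12) = -0.07320, so d_i2 = -13.7 cm.
The final image is virtual, 13.7 cm to the left of lens 2 (overall magnification ≈ -0.072).

13.7 cm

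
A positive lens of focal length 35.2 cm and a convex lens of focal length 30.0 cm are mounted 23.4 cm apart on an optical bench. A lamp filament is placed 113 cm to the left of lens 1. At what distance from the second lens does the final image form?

14.4 cm

Lens 1: 1/d_i1 = 1/f₁ − 1/d_o1 = 1/(35.2) − 1/(113) = 0.01956, so d_i1 = 51.13 cm.
The intermediate image is 51.13 cm to the right of lens 1, which lies 27.73 cm to the right of lens 2 — a virtual object — so d_o2 = −27.73 cm.
Lens 2: 1/d_i2 = 1/f₂ − 1/d_o2 = 1/(30.0) − 1/(-27.73) = 0.06940, so d_i2 = 14.4 cm.
The final image is real, 14.4 cm to the right of lens 2 (overall magnification ≈ -0.24).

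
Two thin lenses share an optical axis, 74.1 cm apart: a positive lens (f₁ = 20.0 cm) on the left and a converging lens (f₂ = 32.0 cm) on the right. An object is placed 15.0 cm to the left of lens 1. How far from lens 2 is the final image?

Lens 1: 1/d_i1 = 1/f₁ − 1/d_o1 = 1/(20.0) − 1/(15.0) = -0.01667, so d_i1 = -60.00 cm.
The intermediate image is 60.00 cm to the left of lens 1 (virtual), which is 74.1 − (-60.00) = 134.1 cm to the left of lens 2, so d_o2 = +134.1 cm.
Lens 2: 1/d_i2 = 1/f₂ − 1/d_o2 = 1/(32.0) − 1/(134.1) = 0.02379, so d_i2 = 42.0 cm.
The final image is real, 42.0 cm to the right of lens 2 (overall magnification ≈ -1.3).

42.0 cm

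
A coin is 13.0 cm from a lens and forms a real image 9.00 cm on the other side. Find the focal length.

Real image ⇒ d_i = +9.00 cm.
1/f = 1/d_o + 1/d_i = 1/(13.0) + 1/(9.00) = 0.1880, so f = 5.32 cm.
Since f is positive, the lens is converging.

f = 5.32 cm (converging)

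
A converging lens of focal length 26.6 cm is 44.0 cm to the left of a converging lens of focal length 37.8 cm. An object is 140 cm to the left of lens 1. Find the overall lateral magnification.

Lens 1: 1/d_i1 = 1/(26.6) − 1/(140) = 0.03045, so d_i1 = 32.84 cm; m₁ = −d_i1/d_o1 = -0.2346.
d_o2 = 44.0 − (32.84) = 11.16 cm.
Lens 2: 1/d_i2 = 1/(37.8) − 1/(11.16) = -0.06315, so d_i2 = -15.84 cm; m₂ = −d_i2/d_o2 = +1.419.
m = m₁·m₂ = (-0.2346)(+1.419) = -0.333.

m = -0.333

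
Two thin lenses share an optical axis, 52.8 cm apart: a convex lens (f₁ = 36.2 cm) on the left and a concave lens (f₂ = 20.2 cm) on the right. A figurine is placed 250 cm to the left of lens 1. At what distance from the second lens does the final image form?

Lens 1: 1/d_i1 = 1/f₁ − 1/d_o1 = 1/(36.2) − 1/(250) = 0.02362, so d_i1 = 42.33 cm.
The intermediate image is 42.33 cm to the right of lens 1, which is 52.8 − (42.33) = 10.47 cm to the left of lens 2, so d_o2 = +10.47 cm.
Lens 2 is diverging, so f₂ = −20.2 cm.
Lens 2: 1/d_i2 = 1/f₂ − 1/d_o2 = 1/(-20.2) − 1/(10.47) = -0.1450, so d_i2 = -6.90 cm.
The final image is virtual, 6.90 cm to the left of lens 2 (overall magnification ≈ -0.11).

6.90 cm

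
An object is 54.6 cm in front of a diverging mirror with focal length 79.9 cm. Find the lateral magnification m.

For a diverging mirror, f = -79.9 cm.
1/d_i = 1/f − 1/d_o = 1/(-79.90) − 1/(54.6) = -0.03083, so d_i = -32.44 cm.
m = −d_i/d_o = −(-32.44)/(54.6) = +0.594.
The image is virtual, upright and reduced, behind the mirror.

m = +0.594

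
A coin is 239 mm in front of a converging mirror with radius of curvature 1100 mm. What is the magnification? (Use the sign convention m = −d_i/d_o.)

m = +1.77

f = R/2 = 1100/2 = 550.0 mm.
1/d_i = 1/f − 1/d_o = 1/(550.0) − 1/(239) = -0.002366, so d_i = -422.7 mm.
m = −d_i/d_o = −(-422.7)/(239) = +1.77.
The image is virtual, upright and enlarged, behind the mirror.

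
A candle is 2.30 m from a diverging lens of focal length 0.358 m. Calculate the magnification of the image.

For a diverging lens, f = -0.358 m.
1/d_i = 1/f − 1/d_o = 1/(-0.3580) − 1/(2.30) = -3.228, so d_i = -0.3098 m.
m = −d_i/d_o = −(-0.3098)/(2.30) = +0.135.
The image is virtual, upright and reduced, on the same side as the object.

m = +0.135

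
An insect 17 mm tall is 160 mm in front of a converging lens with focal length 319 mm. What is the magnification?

1/d_i = 1/f − 1/d_o = 1/(319.0) − 1/(160) = -0.003115, so d_i = -321.0 mm.
m = −d_i/d_o = −(-321.0)/(160) = +2.01.
The image is virtual, upright and enlarged, on the same side as the object.

m = +2.01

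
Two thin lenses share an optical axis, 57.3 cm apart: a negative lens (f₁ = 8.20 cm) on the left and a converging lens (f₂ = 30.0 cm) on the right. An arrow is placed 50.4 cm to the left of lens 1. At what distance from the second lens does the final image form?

56.2 cm

Lens 1 is diverging, so f₁ = −8.20 cm.
Lens 1: 1/d_i1 = 1/f₁ − 1/d_o1 = 1/(-8.20) − 1/(50.4) = -0.1418, so d_i1 = -7.053 cm.
The intermediate image is 7.053 cm to the left of lens 1 (virtual), which is 57.3 − (-7.053) = 64.35 cm to the left of lens 2, so d_o2 = +64.35 cm.
Lens 2: 1/d_i2 = 1/f₂ − 1/d_o2 = 1/(30.0) − 1/(64.35) = 0.01779, so d_i2 = 56.2 cm.
The final image is real, 56.2 cm to the right of lens 2 (overall magnification ≈ -0.12).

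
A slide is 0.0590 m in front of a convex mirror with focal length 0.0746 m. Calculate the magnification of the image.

For a convex mirror, f = -0.0746 m.
1/d_i = 1/f − 1/d_o = 1/(-0.07460) − 1/(0.0590) = -30.35, so d_i = -0.03294 m.
m = −d_i/d_o = −(-0.03294)/(0.0590) = +0.558.
The image is virtual, upright and reduced, behind the mirror.

m = +0.558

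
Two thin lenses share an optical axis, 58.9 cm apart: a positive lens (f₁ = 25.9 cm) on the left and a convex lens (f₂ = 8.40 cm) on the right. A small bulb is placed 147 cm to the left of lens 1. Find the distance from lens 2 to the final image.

12.1 cm

Lens 1: 1/d_i1 = 1/f₁ − 1/d_o1 = 1/(25.9) − 1/(147) = 0.03181, so d_i1 = 31.44 cm.
The intermediate image is 31.44 cm to the right of lens 1, which is 58.9 − (31.44) = 27.46 cm to the left of lens 2, so d_o2 = +27.46 cm.
Lens 2: 1/d_i2 = 1/f₂ − 1/d_o2 = 1/(8.40) − 1/(27.46) = 0.08263, so d_i2 = 12.1 cm.
The final image is real, 12.1 cm to the right of lens 2 (overall magnification ≈ 0.094).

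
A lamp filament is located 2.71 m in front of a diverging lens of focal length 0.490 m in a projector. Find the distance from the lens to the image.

0.415 m

For a diverging lens, f = -0.490 m.
Lens equation: 1/d_i = 1/f − 1/d_o = 1/(-0.4900) − 1/(2.71) = -2.041 − 0.3690 = -2.410, so d_i = -0.415 m.
The image is virtual, upright and reduced, on the same side as the object.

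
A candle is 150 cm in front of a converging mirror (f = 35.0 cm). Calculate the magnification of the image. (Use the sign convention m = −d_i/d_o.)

1/d_i = 1/f − 1/d_o = 1/(35.00) − 1/(150) = 0.02190, so d_i = 45.65 cm.
m = −d_i/d_o = −(45.65)/(150) = -0.304.
The image is real, inverted and reduced, in front of the mirror.

m = -0.304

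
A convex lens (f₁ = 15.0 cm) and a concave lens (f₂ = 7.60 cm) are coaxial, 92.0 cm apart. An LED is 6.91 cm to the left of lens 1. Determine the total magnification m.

Lens 1: 1/d_i1 = 1/(15.0) − 1/(6.91) = -0.07805, so d_i1 = -12.81 cm; m₁ = −d_i1/d_o1 = +1.854.
d_o2 = 92.0 − (-12.81) = 104.8 cm.
f₂ = −7.60 cm (diverging).
Lens 2: 1/d_i2 = 1/(-7.60) − 1/(104.8) = -0.1411, so d_i2 = -7.086 cm; m₂ = −d_i2/d_o2 = +0.06762.
m = m₁·m₂ = (+1.854)(+0.06762) = +0.125.

m = +0.125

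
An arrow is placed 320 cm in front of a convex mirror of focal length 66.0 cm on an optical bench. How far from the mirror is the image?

54.7 cm

For a convex mirror, f = -66.0 cm.
Mirror equation: 1/d_i = 1/f − 1/d_o = 1/(-66.00) − 1/(320) = -0.01515 − 0.003125 = -0.01828, so d_i = -54.7 cm.
The image is virtual, upright and reduced, behind the mirror.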